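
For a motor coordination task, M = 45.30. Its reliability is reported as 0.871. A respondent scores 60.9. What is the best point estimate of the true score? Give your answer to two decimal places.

T̂ = ρX + (1 − ρ)μ
  = 0.871 × 60.9 + 0.129 × 45.30
  = 53.0439 + 5.84370
  = 58.888
  ≈ 58.89

58.89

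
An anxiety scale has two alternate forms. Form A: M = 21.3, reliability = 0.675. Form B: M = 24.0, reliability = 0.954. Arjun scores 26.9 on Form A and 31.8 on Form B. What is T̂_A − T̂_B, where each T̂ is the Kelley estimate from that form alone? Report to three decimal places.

-6.361

T̂_A = 0.675(26.9) + 0.325(21.3) = 25.08000
T̂_B = 0.954(31.8) + 0.046(24.0) = 31.44120
T̂_A − T̂_B = -6.36120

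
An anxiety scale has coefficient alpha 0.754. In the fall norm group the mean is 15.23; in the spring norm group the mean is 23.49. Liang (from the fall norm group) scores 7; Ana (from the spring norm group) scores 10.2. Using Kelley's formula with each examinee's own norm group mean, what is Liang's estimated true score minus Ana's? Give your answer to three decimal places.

-4.445

T̂_Liang = 0.754(7) + 0.246(15.23) = 9.02458
T̂_Ana = 0.754(10.2) + 0.246(23.49) = 13.46934
Difference = 9.02458 − 13.46934 = -4.44476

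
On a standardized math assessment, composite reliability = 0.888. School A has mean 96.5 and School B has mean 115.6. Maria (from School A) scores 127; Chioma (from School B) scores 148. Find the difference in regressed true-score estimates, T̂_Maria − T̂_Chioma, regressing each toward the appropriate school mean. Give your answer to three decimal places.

-20.787

T̂_Maria = 0.888(127) + 0.112(96.5) = 123.58400
T̂_Chioma = 0.888(148) + 0.112(115.6) = 144.37120
Difference = 123.58400 − 144.37120 = -20.78720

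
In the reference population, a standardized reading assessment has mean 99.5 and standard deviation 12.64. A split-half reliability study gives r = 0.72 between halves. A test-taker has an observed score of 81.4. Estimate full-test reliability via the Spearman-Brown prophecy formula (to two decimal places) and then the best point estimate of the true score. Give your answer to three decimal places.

Spearman-Brown: ρ = 2r/(1 + r) = 2(0.72)/(1 + 0.72) = 1.440/1.72 = 0.8372 → 0.84
Kelley's formula gives T̂ = 0.84·81.4 + 0.16·99.5 = 68.376 + 15.920 = 84.2960.

84.296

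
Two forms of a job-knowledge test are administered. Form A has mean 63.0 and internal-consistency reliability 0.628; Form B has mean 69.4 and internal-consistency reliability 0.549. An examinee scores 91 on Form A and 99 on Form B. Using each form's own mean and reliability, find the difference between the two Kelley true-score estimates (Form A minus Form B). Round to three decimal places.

-5.066

T̂_A = 0.628(91) + 0.372(63.0) = 80.58400
T̂_B = 0.549(99) + 0.451(69.4) = 85.65040
T̂_A − T̂_B = -5.06640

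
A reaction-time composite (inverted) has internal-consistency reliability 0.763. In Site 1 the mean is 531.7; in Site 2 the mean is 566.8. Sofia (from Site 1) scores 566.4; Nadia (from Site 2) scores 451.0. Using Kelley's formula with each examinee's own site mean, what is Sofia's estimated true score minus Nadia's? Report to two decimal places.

79.73

T̂_Sofia = 0.763(566.4) + 0.237(531.7) = 558.1761
T̂_Nadia = 0.763(451.0) + 0.237(566.8) = 478.4446
Difference = 558.1761 − 478.4446 = 79.7315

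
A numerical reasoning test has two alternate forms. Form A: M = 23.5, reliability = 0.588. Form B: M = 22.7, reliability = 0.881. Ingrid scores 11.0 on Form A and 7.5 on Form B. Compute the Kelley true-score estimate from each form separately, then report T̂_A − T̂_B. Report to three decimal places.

6.841

T̂_A = 0.588(11.0) + 0.412(23.5) = 16.15000
T̂_B = 0.881(7.5) + 0.119(22.7) = 9.30880
T̂_A − T̂_B = 6.84120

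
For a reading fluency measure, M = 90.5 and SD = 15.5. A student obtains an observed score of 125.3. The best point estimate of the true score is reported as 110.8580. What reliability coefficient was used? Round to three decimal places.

T̂ = ρX + (1 − ρ)μ  ⇒  T̂ − μ = ρ(X − μ)
ρ = (T̂ − μ)/(X − μ) = (110.8580 − 90.5) / (125.3 − 90.5) = 20.3580 / 34.8 = 0.58500

0.585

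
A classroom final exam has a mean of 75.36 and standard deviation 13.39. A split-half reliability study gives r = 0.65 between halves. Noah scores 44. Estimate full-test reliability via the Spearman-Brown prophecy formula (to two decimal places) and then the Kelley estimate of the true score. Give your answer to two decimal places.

Spearman-Brown: ρ = 2r/(1 + r) = 2(0.65)/(1 + 0.65) = 1.300/1.65 = 0.7879 → 0.79
T̂ = ρX + (1 − ρ)μ
  = 0.79 × 44 + 0.21 × 75.36
  = 34.76 + 15.8256
  = 50.586
  ≈ 50.59

50.59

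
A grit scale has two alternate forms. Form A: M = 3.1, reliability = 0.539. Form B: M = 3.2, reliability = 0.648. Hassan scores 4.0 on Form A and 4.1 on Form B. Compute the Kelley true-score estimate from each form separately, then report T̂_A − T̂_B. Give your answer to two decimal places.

T̂_A = 0.539(4.0) + 0.461(3.1) = 3.5851
T̂_B = 0.648(4.1) + 0.352(3.2) = 3.7832
T̂_A − T̂_B = -0.1981

-0.20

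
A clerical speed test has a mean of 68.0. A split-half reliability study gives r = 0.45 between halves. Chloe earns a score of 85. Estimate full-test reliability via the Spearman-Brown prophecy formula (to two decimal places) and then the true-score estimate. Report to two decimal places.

Spearman-Brown: ρ = 2r/(1 + r) = 2(0.45)/(1 + 0.45) = 0.900/1.45 = 0.6207 → 0.62
Weight the observed score by reliability and the mean by (1 − reliability): T̂ = 0.62·85 + 0.38·68.0 = 52.70 + 25.840 = 78.540.

78.54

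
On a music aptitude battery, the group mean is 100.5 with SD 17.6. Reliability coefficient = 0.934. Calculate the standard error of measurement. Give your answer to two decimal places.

SEM = SD · √(1 − ρ) = 17.6 × √0.066 = 17.6 × 0.2569 = 4.522

4.52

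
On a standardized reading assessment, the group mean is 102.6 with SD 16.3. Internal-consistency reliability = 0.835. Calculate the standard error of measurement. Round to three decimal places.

6.621

SEM = SD · √(1 − ρ) = 16.3 × √0.165 = 16.3 × 0.4062 = 6.6211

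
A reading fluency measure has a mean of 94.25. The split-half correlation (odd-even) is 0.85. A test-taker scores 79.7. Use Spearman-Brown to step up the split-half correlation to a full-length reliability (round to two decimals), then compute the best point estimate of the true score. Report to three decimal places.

80.864

Spearman-Brown: ρ = 2r/(1 + r) = 2(0.85)/(1 + 0.85) = 1.700/1.85 = 0.9189 → 0.92
T̂ = 0.92(79.7) + 0.08(94.25) = 73.324 + 7.5400 = 80.8640 → 80.864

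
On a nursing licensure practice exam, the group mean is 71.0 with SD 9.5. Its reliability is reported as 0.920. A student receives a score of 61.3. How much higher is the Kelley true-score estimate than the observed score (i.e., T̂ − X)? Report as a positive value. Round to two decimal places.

0.78

T̂ = ρX + (1 − ρ)μ
  = 0.920 × 61.3 + 0.080 × 71.0
  = 56.3960 + 5.6800
  = 62.0760
  ≈ 62.076
T̂ − X = 62.076 − 61.3 = 0.776 → 0.78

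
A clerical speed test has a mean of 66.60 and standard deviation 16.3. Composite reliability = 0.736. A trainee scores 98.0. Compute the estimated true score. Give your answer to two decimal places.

T̂ = ρX + (1 − ρ)μ
  = 0.736 × 98.0 + 0.264 × 66.60
  = 72.1280 + 17.58240
  = 89.710
  ≈ 89.71

89.71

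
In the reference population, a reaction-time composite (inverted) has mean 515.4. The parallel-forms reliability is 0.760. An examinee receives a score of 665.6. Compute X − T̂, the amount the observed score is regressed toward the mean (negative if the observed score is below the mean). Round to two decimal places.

36.05

Regress the observed score toward the mean by the unreliability: T̂ = 0.760·665.6 + 0.240·515.4 = 505.8560 + 123.6960 = 629.5520.
X − T̂ = 665.6 − 629.552 = 36.048 → 36.05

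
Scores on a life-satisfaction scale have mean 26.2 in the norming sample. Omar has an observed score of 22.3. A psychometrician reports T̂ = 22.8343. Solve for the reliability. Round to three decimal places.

0.863

T̂ = ρX + (1 − ρ)μ  ⇒  T̂ − μ = ρ(X − μ)
ρ = (T̂ − μ)/(X − μ) = (22.8343 − 26.2) / (22.3 − 26.2) = -3.3657 / -3.9 = 0.86300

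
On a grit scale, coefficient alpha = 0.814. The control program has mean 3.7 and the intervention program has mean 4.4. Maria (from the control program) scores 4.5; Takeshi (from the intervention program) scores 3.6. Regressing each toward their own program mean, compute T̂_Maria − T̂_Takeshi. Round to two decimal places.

T̂_Maria = 0.814(4.5) + 0.186(3.7) = 4.3512
T̂_Takeshi = 0.814(3.6) + 0.186(4.4) = 3.7488
Difference = 4.3512 − 3.7488 = 0.6024

0.60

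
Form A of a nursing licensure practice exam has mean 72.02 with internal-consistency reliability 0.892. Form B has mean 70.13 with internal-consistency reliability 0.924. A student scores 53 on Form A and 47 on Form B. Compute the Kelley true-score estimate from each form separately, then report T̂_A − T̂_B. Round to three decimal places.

6.296

T̂_A = 0.892(53) + 0.108(72.02) = 55.05416
T̂_B = 0.924(47) + 0.076(70.13) = 48.75788
T̂_A − T̂_B = 6.29628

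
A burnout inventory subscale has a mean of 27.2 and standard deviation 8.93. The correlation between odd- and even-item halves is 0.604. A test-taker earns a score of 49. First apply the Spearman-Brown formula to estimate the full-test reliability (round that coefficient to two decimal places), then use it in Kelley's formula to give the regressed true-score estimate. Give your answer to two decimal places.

Spearman-Brown: ρ = 2r/(1 + r) = 2(0.604)/(1 + 0.604) = 1.2080/1.604 = 0.7531 → 0.75
T̂ = 0.75(49) + 0.25(27.2) = 36.75 + 6.800 = 43.550 → 43.55

43.55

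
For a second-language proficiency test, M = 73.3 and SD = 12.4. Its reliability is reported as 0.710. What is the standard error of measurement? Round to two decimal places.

6.68

SEM = SD · √(1 − ρ) = 12.4 × √0.290 = 12.4 × 0.5385 = 6.678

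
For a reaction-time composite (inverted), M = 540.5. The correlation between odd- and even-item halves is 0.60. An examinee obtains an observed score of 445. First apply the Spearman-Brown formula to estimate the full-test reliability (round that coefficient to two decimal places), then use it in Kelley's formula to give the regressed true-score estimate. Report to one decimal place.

468.9

Spearman-Brown: ρ = 2r/(1 + r) = 2(0.60)/(1 + 0.60) = 1.200/1.60 = 0.7500 → 0.75
T̂ = 0.75(445) + 0.25(540.5) = 333.75 + 135.125 = 468.88 → 468.9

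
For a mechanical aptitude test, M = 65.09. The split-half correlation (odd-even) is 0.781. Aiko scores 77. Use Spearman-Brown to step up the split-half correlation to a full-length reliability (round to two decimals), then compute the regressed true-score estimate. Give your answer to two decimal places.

75.57

Spearman-Brown: ρ = 2r/(1 + r) = 2(0.781)/(1 + 0.781) = 1.5620/1.781 = 0.8770 → 0.88
T̂ = 0.88(77) + 0.12(65.09) = 67.76 + 7.8108 = 75.571 → 75.57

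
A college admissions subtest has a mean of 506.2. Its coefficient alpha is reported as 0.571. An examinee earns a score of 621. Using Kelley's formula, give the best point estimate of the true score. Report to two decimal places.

571.75

T̂ = ρX + (1 − ρ)μ
  = 0.571 × 621 + 0.429 × 506.2
  = 354.591 + 217.1598
  = 571.751
  ≈ 571.75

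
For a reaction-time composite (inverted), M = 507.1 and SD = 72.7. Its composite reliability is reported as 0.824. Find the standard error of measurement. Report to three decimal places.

SEM = SD · √(1 − ρ) = 72.7 × √0.176 = 72.7 × 0.4195 = 30.4994

30.499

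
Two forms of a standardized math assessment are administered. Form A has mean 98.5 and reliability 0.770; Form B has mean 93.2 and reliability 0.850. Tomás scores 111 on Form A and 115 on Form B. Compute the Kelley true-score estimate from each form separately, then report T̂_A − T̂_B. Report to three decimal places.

T̂_A = 0.770(111) + 0.230(98.5) = 108.12500
T̂_B = 0.850(115) + 0.150(93.2) = 111.73000
T̂_A − T̂_B = -3.60500

-3.605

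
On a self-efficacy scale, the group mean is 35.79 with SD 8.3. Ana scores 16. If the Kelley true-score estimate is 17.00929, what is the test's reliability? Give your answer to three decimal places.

0.949

T̂ = ρX + (1 − ρ)μ  ⇒  T̂ − μ = ρ(X − μ)
ρ = (T̂ − μ)/(X − μ) = (17.00929 − 35.79) / (16 − 35.79) = -18.78071 / -19.79 = 0.94900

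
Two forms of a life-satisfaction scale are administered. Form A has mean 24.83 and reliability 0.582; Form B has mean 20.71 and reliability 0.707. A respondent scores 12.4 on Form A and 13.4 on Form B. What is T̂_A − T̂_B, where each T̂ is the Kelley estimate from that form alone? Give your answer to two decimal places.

2.05

T̂_A = 0.582(12.4) + 0.418(24.83) = 17.5957
T̂_B = 0.707(13.4) + 0.293(20.71) = 15.5418
T̂_A − T̂_B = 2.0539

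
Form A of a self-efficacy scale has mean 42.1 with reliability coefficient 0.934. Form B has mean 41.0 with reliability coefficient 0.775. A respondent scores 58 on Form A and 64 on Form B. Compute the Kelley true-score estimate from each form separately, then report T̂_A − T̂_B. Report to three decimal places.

T̂_A = 0.934(58) + 0.066(42.1) = 56.95060
T̂_B = 0.775(64) + 0.225(41.0) = 58.82500
T̂_A − T̂_B = -1.87440

-1.874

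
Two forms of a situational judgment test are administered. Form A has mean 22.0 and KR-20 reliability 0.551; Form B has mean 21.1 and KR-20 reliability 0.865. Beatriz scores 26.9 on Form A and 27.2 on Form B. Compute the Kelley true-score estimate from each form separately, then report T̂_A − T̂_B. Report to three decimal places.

T̂_A = 0.551(26.9) + 0.449(22.0) = 24.69990
T̂_B = 0.865(27.2) + 0.135(21.1) = 26.37650
T̂_A − T̂_B = -1.67660

-1.677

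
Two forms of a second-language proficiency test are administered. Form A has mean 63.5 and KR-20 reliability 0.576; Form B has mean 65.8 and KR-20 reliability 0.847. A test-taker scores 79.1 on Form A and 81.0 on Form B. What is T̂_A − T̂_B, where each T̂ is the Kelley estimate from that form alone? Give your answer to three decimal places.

T̂_A = 0.576(79.1) + 0.424(63.5) = 72.48560
T̂_B = 0.847(81.0) + 0.153(65.8) = 78.67440
T̂_A − T̂_B = -6.18880

-6.189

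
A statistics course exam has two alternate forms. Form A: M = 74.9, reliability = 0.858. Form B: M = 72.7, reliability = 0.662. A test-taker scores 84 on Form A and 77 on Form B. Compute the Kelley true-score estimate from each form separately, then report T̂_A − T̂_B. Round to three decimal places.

7.161

T̂_A = 0.858(84) + 0.142(74.9) = 82.70780
T̂_B = 0.662(77) + 0.338(72.7) = 75.54660
T̂_A − T̂_B = 7.16120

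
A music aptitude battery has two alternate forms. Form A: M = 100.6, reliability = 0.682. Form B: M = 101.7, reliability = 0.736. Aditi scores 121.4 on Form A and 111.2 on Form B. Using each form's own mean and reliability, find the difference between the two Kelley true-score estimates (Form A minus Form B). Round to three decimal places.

T̂_A = 0.682(121.4) + 0.318(100.6) = 114.78560
T̂_B = 0.736(111.2) + 0.264(101.7) = 108.69200
T̂_A − T̂_B = 6.09360

6.094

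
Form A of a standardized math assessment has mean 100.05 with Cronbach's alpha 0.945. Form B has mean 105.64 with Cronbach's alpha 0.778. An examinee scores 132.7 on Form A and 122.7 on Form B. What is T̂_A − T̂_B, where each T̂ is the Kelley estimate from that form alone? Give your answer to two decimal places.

11.99

T̂_A = 0.945(132.7) + 0.055(100.05) = 130.9042
T̂_B = 0.778(122.7) + 0.222(105.64) = 118.9127
T̂_A − T̂_B = 11.9916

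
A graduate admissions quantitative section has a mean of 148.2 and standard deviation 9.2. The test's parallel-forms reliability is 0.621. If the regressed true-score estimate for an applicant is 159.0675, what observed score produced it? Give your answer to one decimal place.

165.7

T̂ = ρX + (1 − ρ)μ  ⇒  X = (T̂ − (1 − ρ)μ) / ρ
X = (159.0675 − 0.379 × 148.2) / 0.621 = (159.0675 − 56.1678) / 0.621 = 102.8997 / 0.621 = 165.700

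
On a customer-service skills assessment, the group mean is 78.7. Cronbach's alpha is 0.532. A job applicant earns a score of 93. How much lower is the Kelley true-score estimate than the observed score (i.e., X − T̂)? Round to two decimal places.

6.69

T̂ = ρX + (1 − ρ)μ
  = 0.532 × 93 + 0.468 × 78.7
  = 49.476 + 36.8316
  = 86.3076
  ≈ 86.308
X − T̂ = 93 − 86.308 = 6.692 → 6.69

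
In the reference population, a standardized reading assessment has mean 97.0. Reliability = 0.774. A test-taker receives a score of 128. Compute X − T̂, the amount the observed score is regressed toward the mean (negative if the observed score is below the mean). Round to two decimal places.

T̂ = 0.774(128) + 0.226(97.0) = 99.072 + 21.9220 = 120.9940 → 120.994
X − T̂ = 128 − 120.994 = 7.006 → 7.01

7.01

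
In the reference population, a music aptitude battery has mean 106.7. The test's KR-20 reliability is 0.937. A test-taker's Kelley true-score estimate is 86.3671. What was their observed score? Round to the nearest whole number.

85

T̂ = ρX + (1 − ρ)μ  ⇒  X = (T̂ − (1 − ρ)μ) / ρ
X = (86.3671 − 0.063 × 106.7) / 0.937 = (86.3671 − 6.7221) / 0.937 = 79.6450 / 0.937 = 85.00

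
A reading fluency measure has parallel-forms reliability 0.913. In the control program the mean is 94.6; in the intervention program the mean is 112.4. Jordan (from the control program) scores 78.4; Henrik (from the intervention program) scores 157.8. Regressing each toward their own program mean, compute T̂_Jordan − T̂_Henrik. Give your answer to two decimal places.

-74.04

T̂_Jordan = 0.913(78.4) + 0.087(94.6) = 79.8094
T̂_Henrik = 0.913(157.8) + 0.087(112.4) = 153.8502
Difference = 79.8094 − 153.8502 = -74.0408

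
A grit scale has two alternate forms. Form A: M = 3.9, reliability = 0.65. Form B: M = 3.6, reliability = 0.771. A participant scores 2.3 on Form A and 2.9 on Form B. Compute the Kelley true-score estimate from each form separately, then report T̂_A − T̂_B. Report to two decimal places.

T̂_A = 0.65(2.3) + 0.35(3.9) = 2.8600
T̂_B = 0.771(2.9) + 0.229(3.6) = 3.0603
T̂_A − T̂_B = -0.2003

-0.20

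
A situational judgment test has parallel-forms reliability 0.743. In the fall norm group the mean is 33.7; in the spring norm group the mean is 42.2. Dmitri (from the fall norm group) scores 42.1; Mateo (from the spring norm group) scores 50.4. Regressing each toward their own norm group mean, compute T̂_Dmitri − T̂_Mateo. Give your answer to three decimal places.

T̂_Dmitri = 0.743(42.1) + 0.257(33.7) = 39.94120
T̂_Mateo = 0.743(50.4) + 0.257(42.2) = 48.29260
Difference = 39.94120 − 48.29260 = -8.35140

-8.351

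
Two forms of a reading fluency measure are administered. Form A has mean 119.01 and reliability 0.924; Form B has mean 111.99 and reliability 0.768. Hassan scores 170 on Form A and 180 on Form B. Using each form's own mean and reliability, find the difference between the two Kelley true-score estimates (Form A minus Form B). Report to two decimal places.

T̂_A = 0.924(170) + 0.076(119.01) = 166.1248
T̂_B = 0.768(180) + 0.232(111.99) = 164.2217
T̂_A − T̂_B = 1.9031

1.90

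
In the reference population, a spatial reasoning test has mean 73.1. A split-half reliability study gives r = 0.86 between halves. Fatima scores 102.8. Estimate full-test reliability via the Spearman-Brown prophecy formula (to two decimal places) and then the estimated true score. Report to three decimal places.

Spearman-Brown: ρ = 2r/(1 + r) = 2(0.86)/(1 + 0.86) = 1.720/1.86 = 0.9247 → 0.92
Regress the observed score toward the mean by the unreliability: T̂ = 0.92·102.8 + 0.08·73.1 = 94.576 + 5.848 = 100.4240.

100.424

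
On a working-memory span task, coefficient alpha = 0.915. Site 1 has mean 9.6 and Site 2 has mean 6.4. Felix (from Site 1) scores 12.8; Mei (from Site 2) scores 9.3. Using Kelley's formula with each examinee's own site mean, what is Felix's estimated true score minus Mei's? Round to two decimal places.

3.47

T̂_Felix = 0.915(12.8) + 0.085(9.6) = 12.5280
T̂_Mei = 0.915(9.3) + 0.085(6.4) = 9.0535
Difference = 12.5280 − 9.0535 = 3.4745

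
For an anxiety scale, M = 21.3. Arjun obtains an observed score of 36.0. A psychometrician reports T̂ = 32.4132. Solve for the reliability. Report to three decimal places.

0.756

T̂ = ρX + (1 − ρ)μ  ⇒  T̂ − μ = ρ(X − μ)
ρ = (T̂ − μ)/(X − μ) = (32.4132 − 21.3) / (36.0 − 21.3) = 11.1132 / 14.7 = 0.75600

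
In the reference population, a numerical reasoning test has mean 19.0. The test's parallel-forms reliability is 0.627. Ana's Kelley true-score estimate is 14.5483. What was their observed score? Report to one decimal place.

T̂ = ρX + (1 − ρ)μ  ⇒  X = (T̂ − (1 − ρ)μ) / ρ
X = (14.5483 − 0.373 × 19.0) / 0.627 = (14.5483 − 7.0870) / 0.627 = 7.4613 / 0.627 = 11.900

11.9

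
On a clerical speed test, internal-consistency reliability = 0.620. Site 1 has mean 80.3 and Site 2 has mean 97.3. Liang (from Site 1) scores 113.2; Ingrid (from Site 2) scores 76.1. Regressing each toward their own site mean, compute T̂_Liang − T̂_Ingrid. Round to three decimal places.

16.542

T̂_Liang = 0.620(113.2) + 0.380(80.3) = 100.69800
T̂_Ingrid = 0.620(76.1) + 0.380(97.3) = 84.15600
Difference = 100.69800 − 84.15600 = 16.54200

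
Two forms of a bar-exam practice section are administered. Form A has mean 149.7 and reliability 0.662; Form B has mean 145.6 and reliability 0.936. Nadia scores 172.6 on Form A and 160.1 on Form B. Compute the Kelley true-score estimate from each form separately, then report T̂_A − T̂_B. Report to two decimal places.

T̂_A = 0.662(172.6) + 0.338(149.7) = 164.8598
T̂_B = 0.936(160.1) + 0.064(145.6) = 159.1720
T̂_A − T̂_B = 5.6878

5.69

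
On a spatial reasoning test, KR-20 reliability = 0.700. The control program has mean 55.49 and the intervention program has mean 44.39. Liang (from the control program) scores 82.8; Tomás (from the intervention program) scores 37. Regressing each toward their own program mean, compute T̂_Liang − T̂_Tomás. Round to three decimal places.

35.390

T̂_Liang = 0.700(82.8) + 0.300(55.49) = 74.60700
T̂_Tomás = 0.700(37) + 0.300(44.39) = 39.21700
Difference = 74.60700 − 39.21700 = 35.39000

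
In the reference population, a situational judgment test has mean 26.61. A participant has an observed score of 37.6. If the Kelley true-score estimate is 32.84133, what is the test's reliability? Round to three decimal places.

0.567

T̂ = ρX + (1 − ρ)μ  ⇒  T̂ − μ = ρ(X − μ)
ρ = (T̂ − μ)/(X − μ) = (32.84133 − 26.61) / (37.6 − 26.61) = 6.23133 / 10.99 = 0.56700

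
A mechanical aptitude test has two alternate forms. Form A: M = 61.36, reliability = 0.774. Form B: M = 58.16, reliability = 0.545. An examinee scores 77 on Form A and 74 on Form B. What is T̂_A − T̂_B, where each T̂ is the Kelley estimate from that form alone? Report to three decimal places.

6.673

T̂_A = 0.774(77) + 0.226(61.36) = 73.46536
T̂_B = 0.545(74) + 0.455(58.16) = 66.79280
T̂_A − T̂_B = 6.67256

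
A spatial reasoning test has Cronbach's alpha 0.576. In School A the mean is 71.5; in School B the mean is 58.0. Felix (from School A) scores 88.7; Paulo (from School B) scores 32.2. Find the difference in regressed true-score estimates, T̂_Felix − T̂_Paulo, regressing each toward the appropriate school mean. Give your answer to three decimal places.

T̂_Felix = 0.576(88.7) + 0.424(71.5) = 81.40720
T̂_Paulo = 0.576(32.2) + 0.424(58.0) = 43.13920
Difference = 81.40720 − 43.13920 = 38.26800

38.268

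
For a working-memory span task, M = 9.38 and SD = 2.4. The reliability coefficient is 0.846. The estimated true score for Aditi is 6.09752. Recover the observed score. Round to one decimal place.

T̂ = ρX + (1 − ρ)μ  ⇒  X = (T̂ − (1 − ρ)μ) / ρ
X = (6.09752 − 0.154 × 9.38) / 0.846 = (6.09752 − 1.44452) / 0.846 = 4.65300 / 0.846 = 5.500

5.5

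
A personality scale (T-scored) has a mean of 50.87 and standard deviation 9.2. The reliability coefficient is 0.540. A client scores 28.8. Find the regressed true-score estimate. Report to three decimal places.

T̂ = ρX + (1 − ρ)μ
  = 0.540 × 28.8 + 0.460 × 50.87
  = 15.5520 + 23.40020
  = 38.9522
  ≈ 38.952

38.952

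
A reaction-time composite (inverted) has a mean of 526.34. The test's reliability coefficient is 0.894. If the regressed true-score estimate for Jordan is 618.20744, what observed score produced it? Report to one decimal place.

T̂ = ρX + (1 − ρ)μ  ⇒  X = (T̂ − (1 − ρ)μ) / ρ
X = (618.20744 − 0.106 × 526.34) / 0.894 = (618.20744 − 55.79204) / 0.894 = 562.41540 / 0.894 = 629.100

629.1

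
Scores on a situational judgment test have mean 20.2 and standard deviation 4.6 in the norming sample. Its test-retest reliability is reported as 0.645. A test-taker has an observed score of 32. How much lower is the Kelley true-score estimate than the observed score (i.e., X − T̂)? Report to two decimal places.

T̂ = 0.645(32) + 0.355(20.2) = 20.640 + 7.1710 = 27.8110 → 27.811
X − T̂ = 32 − 27.811 = 4.189 → 4.19

4.19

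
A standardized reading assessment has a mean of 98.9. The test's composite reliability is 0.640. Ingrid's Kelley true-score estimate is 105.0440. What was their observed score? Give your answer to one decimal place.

108.5

T̂ = ρX + (1 − ρ)μ  ⇒  X = (T̂ − (1 − ρ)μ) / ρ
X = (105.0440 − 0.360 × 98.9) / 0.640 = (105.0440 − 35.6040) / 0.640 = 69.4400 / 0.640 = 108.500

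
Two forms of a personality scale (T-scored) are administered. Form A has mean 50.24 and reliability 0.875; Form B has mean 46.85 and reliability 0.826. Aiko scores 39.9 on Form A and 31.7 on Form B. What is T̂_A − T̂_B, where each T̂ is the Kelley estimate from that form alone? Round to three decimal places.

T̂_A = 0.875(39.9) + 0.125(50.24) = 41.19250
T̂_B = 0.826(31.7) + 0.174(46.85) = 34.33610
T̂_A − T̂_B = 6.85640

6.856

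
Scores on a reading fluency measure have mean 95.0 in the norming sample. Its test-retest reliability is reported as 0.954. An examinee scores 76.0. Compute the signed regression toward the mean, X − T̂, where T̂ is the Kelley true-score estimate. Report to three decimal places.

-0.874

T̂ = 0.954(76.0) + 0.046(95.0) = 72.5040 + 4.3700 = 76.87400 → 76.8740
X − T̂ = 76.0 − 76.8740 = -0.8740 → -0.874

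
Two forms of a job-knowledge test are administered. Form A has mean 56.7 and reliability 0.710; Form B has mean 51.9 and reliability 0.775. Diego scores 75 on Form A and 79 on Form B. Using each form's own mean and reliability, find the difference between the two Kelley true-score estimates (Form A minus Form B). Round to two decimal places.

-3.21

T̂_A = 0.710(75) + 0.290(56.7) = 69.6930
T̂_B = 0.775(79) + 0.225(51.9) = 72.9025
T̂_A − T̂_B = -3.2095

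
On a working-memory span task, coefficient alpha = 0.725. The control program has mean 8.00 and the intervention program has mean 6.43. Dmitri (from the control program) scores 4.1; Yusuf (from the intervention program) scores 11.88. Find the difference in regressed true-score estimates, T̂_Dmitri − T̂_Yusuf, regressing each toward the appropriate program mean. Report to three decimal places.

T̂_Dmitri = 0.725(4.1) + 0.275(8.00) = 5.17250
T̂_Yusuf = 0.725(11.88) + 0.275(6.43) = 10.38125
Difference = 5.17250 − 10.38125 = -5.20875

-5.209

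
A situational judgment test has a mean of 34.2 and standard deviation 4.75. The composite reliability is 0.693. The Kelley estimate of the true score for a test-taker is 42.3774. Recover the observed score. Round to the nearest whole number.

T̂ = ρX + (1 − ρ)μ  ⇒  X = (T̂ − (1 − ρ)μ) / ρ
X = (42.3774 − 0.307 × 34.2) / 0.693 = (42.3774 − 10.4994) / 0.693 = 31.8780 / 0.693 = 46.00

46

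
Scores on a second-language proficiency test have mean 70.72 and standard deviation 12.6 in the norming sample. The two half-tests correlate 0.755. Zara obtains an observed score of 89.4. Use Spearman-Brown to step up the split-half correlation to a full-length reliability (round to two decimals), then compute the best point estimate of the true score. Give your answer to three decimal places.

86.785

Spearman-Brown: ρ = 2r/(1 + r) = 2(0.755)/(1 + 0.755) = 1.5100/1.755 = 0.8604 → 0.86
T̂ = 0.86(89.4) + 0.14(70.72) = 76.884 + 9.9008 = 86.7848 → 86.785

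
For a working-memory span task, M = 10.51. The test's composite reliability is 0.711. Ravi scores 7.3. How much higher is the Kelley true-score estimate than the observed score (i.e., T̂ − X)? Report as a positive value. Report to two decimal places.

0.93

T̂ = ρX + (1 − ρ)μ
  = 0.711 × 7.3 + 0.289 × 10.51
  = 5.1903 + 3.03739
  = 8.2277
  ≈ 8.228
T̂ − X = 8.228 − 7.3 = 0.928 → 0.93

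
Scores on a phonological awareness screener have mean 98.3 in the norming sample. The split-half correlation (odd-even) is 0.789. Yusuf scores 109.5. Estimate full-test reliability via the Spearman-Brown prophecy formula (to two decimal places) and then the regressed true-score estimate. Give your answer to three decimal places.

108.156

Spearman-Brown: ρ = 2r/(1 + r) = 2(0.789)/(1 + 0.789) = 1.5780/1.789 = 0.8821 → 0.88
Weight the observed score by reliability and the mean by (1 − reliability): T̂ = 0.88·109.5 + 0.12·98.3 = 96.360 + 11.796 = 108.1560.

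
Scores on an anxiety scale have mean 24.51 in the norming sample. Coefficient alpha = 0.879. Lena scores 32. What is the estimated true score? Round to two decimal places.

T̂ = ρX + (1 − ρ)μ
  = 0.879 × 32 + 0.121 × 24.51
  = 28.128 + 2.96571
  = 31.094
  ≈ 31.09

31.09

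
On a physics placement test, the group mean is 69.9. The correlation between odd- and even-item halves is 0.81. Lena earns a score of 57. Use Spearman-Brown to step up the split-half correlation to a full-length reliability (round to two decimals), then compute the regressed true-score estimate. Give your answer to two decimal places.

Spearman-Brown: ρ = 2r/(1 + r) = 2(0.81)/(1 + 0.81) = 1.620/1.81 = 0.8950 → 0.90
T̂ = 0.90(57) + 0.10(69.9) = 51.30 + 6.990 = 58.290 → 58.29

58.29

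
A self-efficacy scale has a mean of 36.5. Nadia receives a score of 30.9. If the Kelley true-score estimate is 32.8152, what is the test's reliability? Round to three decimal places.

0.658

T̂ = ρX + (1 − ρ)μ  ⇒  T̂ − μ = ρ(X − μ)
ρ = (T̂ − μ)/(X − μ) = (32.8152 − 36.5) / (30.9 − 36.5) = -3.6848 / -5.6 = 0.65800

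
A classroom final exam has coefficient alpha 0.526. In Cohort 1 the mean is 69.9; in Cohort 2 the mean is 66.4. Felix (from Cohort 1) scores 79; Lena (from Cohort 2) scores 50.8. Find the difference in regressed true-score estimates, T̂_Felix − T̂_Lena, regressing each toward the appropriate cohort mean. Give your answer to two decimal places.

16.49

T̂_Felix = 0.526(79) + 0.474(69.9) = 74.6866
T̂_Lena = 0.526(50.8) + 0.474(66.4) = 58.1944
Difference = 74.6866 − 58.1944 = 16.4922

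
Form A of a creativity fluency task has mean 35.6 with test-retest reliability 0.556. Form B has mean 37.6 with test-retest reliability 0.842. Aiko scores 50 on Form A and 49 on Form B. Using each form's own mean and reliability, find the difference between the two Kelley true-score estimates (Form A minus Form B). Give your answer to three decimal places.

-3.592

T̂_A = 0.556(50) + 0.444(35.6) = 43.60640
T̂_B = 0.842(49) + 0.158(37.6) = 47.19880
T̂_A − T̂_B = -3.59240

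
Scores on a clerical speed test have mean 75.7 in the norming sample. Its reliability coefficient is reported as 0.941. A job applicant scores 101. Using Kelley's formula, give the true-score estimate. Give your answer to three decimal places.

T̂ = ρX + (1 − ρ)μ
  = 0.941 × 101 + 0.059 × 75.7
  = 95.041 + 4.4663
  = 99.5073
  ≈ 99.507

99.507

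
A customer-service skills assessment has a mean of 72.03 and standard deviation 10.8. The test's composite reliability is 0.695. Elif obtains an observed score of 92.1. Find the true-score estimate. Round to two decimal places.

T̂ = ρX + (1 − ρ)μ
  = 0.695 × 92.1 + 0.305 × 72.03
  = 64.0095 + 21.96915
  = 85.979
  ≈ 85.98

85.98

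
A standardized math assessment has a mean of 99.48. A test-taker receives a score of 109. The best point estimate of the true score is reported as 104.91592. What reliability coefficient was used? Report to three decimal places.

0.571

T̂ = ρX + (1 − ρ)μ  ⇒  T̂ − μ = ρ(X − μ)
ρ = (T̂ − μ)/(X − μ) = (104.91592 − 99.48) / (109 − 99.48) = 5.43592 / 9.52 = 0.57100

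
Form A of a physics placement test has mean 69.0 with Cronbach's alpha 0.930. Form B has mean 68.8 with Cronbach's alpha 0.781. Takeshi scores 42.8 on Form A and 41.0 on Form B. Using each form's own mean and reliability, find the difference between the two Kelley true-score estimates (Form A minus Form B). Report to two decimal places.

T̂_A = 0.930(42.8) + 0.070(69.0) = 44.6340
T̂_B = 0.781(41.0) + 0.219(68.8) = 47.0882
T̂_A − T̂_B = -2.4542

-2.45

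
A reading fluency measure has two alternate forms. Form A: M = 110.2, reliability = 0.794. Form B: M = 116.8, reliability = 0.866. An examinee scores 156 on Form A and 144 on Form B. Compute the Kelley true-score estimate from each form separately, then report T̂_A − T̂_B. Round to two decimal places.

6.21

T̂_A = 0.794(156) + 0.206(110.2) = 146.5652
T̂_B = 0.866(144) + 0.134(116.8) = 140.3552
T̂_A − T̂_B = 6.2100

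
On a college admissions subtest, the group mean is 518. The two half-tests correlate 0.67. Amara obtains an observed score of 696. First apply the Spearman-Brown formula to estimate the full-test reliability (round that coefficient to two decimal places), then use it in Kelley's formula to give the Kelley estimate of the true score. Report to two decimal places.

660.40

Spearman-Brown: ρ = 2r/(1 + r) = 2(0.67)/(1 + 0.67) = 1.340/1.67 = 0.8024 → 0.80
T̂ = 0.80(696) + 0.20(518) = 556.80 + 103.60 = 660.400 → 660.40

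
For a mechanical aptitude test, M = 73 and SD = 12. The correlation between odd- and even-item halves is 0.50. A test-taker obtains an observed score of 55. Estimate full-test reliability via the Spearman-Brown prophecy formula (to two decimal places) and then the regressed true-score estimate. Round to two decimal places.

60.94

Spearman-Brown: ρ = 2r/(1 + r) = 2(0.50)/(1 + 0.50) = 1.000/1.50 = 0.6667 → 0.67
T̂ = 0.67(55) + 0.33(73) = 36.85 + 24.09 = 60.940 → 60.94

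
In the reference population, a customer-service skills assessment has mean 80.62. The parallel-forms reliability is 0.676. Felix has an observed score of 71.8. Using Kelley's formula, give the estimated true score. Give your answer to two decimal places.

74.66

Weight the observed score by reliability and the mean by (1 − reliability): T̂ = 0.676·71.8 + 0.324·80.62 = 48.5368 + 26.12088 = 74.658.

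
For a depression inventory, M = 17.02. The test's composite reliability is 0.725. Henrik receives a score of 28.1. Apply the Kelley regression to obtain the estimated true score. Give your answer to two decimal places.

25.05

T̂ = 0.725(28.1) + 0.275(17.02) = 20.3725 + 4.68050 = 25.053 → 25.05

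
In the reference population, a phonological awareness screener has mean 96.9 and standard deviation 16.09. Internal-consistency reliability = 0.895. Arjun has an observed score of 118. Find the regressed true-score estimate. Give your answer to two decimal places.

115.78

T̂ = ρX + (1 − ρ)μ
  = 0.895 × 118 + 0.105 × 96.9
  = 105.610 + 10.1745
  = 115.784
  ≈ 115.78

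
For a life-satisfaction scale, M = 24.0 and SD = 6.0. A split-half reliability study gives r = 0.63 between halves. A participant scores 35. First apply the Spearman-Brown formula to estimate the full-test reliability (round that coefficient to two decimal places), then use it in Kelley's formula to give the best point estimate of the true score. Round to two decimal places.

32.47

Spearman-Brown: ρ = 2r/(1 + r) = 2(0.63)/(1 + 0.63) = 1.260/1.63 = 0.7730 → 0.77
T̂ = ρX + (1 − ρ)μ
  = 0.77 × 35 + 0.23 × 24.0
  = 26.95 + 5.520
  = 32.470
  ≈ 32.47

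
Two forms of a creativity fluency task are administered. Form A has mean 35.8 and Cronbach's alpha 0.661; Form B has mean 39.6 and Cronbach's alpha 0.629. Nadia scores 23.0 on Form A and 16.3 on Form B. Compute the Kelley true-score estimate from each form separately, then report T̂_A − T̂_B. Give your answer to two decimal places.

T̂_A = 0.661(23.0) + 0.339(35.8) = 27.3392
T̂_B = 0.629(16.3) + 0.371(39.6) = 24.9443
T̂_A − T̂_B = 2.3949

2.39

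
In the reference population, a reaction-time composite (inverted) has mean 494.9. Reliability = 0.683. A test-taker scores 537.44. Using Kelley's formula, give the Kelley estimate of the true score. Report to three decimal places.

T̂ = ρX + (1 − ρ)μ
  = 0.683 × 537.44 + 0.317 × 494.9
  = 367.07152 + 156.8833
  = 523.9548
  ≈ 523.955

523.955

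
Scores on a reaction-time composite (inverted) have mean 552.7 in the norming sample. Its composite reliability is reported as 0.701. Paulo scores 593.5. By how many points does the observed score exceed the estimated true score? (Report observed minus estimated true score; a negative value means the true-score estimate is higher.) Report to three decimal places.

12.199

T̂ = ρX + (1 − ρ)μ
  = 0.701 × 593.5 + 0.299 × 552.7
  = 416.0435 + 165.2573
  = 581.30080
  ≈ 581.3008
X − T̂ = 593.5 − 581.3008 = 12.1992 → 12.199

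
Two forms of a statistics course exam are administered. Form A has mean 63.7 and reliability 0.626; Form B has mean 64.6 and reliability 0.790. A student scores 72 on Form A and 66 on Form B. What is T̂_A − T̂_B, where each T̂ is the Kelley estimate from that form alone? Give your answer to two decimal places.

T̂_A = 0.626(72) + 0.374(63.7) = 68.8958
T̂_B = 0.790(66) + 0.210(64.6) = 65.7060
T̂_A − T̂_B = 3.1898

3.19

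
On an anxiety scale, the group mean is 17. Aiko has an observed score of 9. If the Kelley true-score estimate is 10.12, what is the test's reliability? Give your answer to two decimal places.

T̂ = ρX + (1 − ρ)μ  ⇒  T̂ − μ = ρ(X − μ)
ρ = (T̂ − μ)/(X − μ) = (10.12 − 17) / (9 − 17) = -6.88 / -8.0 = 0.8600

0.86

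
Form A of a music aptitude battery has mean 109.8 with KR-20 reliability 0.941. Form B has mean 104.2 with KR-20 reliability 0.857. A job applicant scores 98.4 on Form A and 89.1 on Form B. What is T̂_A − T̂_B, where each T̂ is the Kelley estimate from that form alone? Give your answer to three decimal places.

T̂_A = 0.941(98.4) + 0.059(109.8) = 99.07260
T̂_B = 0.857(89.1) + 0.143(104.2) = 91.25930
T̂_A − T̂_B = 7.81330

7.813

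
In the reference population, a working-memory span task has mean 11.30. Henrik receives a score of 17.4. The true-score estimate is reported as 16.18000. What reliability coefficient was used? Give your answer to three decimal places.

0.800

T̂ = ρX + (1 − ρ)μ  ⇒  T̂ − μ = ρ(X − μ)
ρ = (T̂ − μ)/(X − μ) = (16.18000 − 11.30) / (17.4 − 11.30) = 4.88000 / 6.10 = 0.80000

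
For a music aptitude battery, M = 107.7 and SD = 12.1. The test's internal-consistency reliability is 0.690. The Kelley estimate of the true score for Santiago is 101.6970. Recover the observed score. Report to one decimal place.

T̂ = ρX + (1 − ρ)μ  ⇒  X = (T̂ − (1 − ρ)μ) / ρ
X = (101.6970 − 0.310 × 107.7) / 0.690 = (101.6970 − 33.3870) / 0.690 = 68.3100 / 0.690 = 99.000

99.0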